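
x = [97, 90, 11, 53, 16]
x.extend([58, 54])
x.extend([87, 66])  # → [97, 90, 11, 53, 16, 58, 54, 87, 66]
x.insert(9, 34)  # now [97, 90, 11, 53, 16, 58, 54, 87, 66, 34]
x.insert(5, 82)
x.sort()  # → [11, 16, 34, 53, 54, 58, 66, 82, 87, 90, 97]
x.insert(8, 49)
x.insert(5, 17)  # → [11, 16, 34, 53, 54, 17, 58, 66, 82, 49, 87, 90, 97]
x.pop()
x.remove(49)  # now [11, 16, 34, 53, 54, 17, 58, 66, 82, 87, 90]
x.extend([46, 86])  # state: [11, 16, 34, 53, 54, 17, 58, 66, 82, 87, 90, 46, 86]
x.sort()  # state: [11, 16, 17, 34, 46, 53, 54, 58, 66, 82, 86, 87, 90]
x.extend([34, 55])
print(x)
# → [11, 16, 17, 34, 46, 53, 54, 58, 66, 82, 86, 87, 90, 34, 55]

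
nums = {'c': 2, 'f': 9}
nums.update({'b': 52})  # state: {'c': 2, 'f': 9, 'b': 52}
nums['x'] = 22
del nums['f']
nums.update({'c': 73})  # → {'c': 73, 'b': 52, 'x': 22}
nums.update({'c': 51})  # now {'c': 51, 'b': 52, 'x': 22}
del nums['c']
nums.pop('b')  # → 52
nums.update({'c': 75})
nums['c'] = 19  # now {'x': 22, 'c': 19}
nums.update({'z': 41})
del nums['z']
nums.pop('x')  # 22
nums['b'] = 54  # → {'c': 19, 'b': 54}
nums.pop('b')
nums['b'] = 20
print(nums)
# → {'c': 19, 'b': 20}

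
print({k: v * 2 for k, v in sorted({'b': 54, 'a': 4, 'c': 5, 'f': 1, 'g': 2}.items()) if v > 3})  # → {'a': 8, 'b': 108, 'c': 10}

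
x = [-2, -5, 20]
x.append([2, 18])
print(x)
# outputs [-2, -5, 20, [2, 18]]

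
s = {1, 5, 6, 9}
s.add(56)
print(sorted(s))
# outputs [1, 5, 6, 9, 56]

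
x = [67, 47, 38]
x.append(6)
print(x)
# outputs [67, 47, 38, 6]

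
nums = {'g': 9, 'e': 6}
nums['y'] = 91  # {'g': 9, 'e': 6, 'y': 91}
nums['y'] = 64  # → {'g': 9, 'e': 6, 'y': 64}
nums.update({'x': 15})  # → {'g': 9, 'e': 6, 'y': 64, 'x': 15}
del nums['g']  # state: {'e': 6, 'y': 64, 'x': 15}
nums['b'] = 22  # {'e': 6, 'y': 64, 'x': 15, 'b': 22}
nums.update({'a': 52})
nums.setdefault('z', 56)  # 56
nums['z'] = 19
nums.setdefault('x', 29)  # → 15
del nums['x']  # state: {'e': 6, 'y': 64, 'b': 22, 'a': 52, 'z': 19}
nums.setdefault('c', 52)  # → 52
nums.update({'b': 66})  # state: {'e': 6, 'y': 64, 'b': 66, 'a': 52, 'z': 19, 'c': 52}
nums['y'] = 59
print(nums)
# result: {'e': 6, 'y': 59, 'b': 66, 'a': 52, 'z': 19, 'c': 52}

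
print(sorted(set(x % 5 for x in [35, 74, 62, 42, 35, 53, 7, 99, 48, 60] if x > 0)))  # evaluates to [0, 2, 3, 4]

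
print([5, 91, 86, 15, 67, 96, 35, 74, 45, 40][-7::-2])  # [15, 91]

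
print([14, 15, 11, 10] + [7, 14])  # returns [14, 15, 11, 10, 7, 14]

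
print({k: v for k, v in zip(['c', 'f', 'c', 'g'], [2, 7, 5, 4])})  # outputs {'c': 5, 'f': 7, 'g': 4}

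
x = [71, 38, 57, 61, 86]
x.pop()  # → 86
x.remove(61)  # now [71, 38, 57]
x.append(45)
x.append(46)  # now [71, 38, 57, 45, 46]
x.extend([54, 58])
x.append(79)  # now [71, 38, 57, 45, 46, 54, 58, 79]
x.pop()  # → 79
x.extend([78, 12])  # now [71, 38, 57, 45, 46, 54, 58, 78, 12]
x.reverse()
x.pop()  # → 71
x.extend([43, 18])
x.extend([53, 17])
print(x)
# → [12, 78, 58, 54, 46, 45, 57, 38, 43, 18, 53, 17]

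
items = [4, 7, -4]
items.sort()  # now [-4, 4, 7]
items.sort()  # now [-4, 4, 7]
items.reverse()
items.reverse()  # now [-4, 4, 7]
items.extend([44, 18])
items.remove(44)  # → [-4, 4, 7, 18]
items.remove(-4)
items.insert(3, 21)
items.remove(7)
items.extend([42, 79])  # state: [4, 18, 21, 42, 79]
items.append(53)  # [4, 18, 21, 42, 79, 53]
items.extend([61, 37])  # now [4, 18, 21, 42, 79, 53, 61, 37]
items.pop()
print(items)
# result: [4, 18, 21, 42, 79, 53, 61]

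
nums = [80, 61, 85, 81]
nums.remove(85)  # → [80, 61, 81]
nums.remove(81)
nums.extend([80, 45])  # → [80, 61, 80, 45]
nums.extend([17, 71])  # [80, 61, 80, 45, 17, 71]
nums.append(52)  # [80, 61, 80, 45, 17, 71, 52]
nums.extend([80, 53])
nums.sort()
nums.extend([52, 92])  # [17, 45, 52, 53, 61, 71, 80, 80, 80, 52, 92]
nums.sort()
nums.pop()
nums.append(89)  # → [17, 45, 52, 52, 53, 61, 71, 80, 80, 80, 89]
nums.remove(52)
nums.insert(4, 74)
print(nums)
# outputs [17, 45, 52, 53, 74, 61, 71, 80, 80, 80, 89]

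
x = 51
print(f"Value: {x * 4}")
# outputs Value: 204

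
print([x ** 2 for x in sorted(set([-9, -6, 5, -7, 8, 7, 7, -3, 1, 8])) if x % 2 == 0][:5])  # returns [36, 64]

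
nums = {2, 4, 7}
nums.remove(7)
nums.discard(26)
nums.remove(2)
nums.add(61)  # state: {4, 61}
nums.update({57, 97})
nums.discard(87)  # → {4, 57, 61, 97}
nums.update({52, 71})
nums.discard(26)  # {4, 52, 57, 61, 71, 97}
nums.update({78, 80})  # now {4, 52, 57, 61, 71, 78, 80, 97}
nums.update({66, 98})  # {4, 52, 57, 61, 66, 71, 78, 80, 97, 98}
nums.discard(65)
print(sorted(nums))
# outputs [4, 52, 57, 61, 66, 71, 78, 80, 97, 98]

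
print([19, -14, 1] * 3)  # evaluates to [19, -14, 1, 19, -14, 1, 19, -14, 1]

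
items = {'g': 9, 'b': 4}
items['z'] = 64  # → {'g': 9, 'b': 4, 'z': 64}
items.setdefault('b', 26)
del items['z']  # {'g': 9, 'b': 4}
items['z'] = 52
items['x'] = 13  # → {'g': 9, 'b': 4, 'z': 52, 'x': 13}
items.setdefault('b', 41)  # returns 4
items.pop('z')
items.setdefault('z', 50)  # 50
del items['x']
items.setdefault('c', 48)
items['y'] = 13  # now {'g': 9, 'b': 4, 'z': 50, 'c': 48, 'y': 13}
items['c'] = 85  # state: {'g': 9, 'b': 4, 'z': 50, 'c': 85, 'y': 13}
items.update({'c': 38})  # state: {'g': 9, 'b': 4, 'z': 50, 'c': 38, 'y': 13}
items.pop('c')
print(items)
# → {'g': 9, 'b': 4, 'z': 50, 'y': 13}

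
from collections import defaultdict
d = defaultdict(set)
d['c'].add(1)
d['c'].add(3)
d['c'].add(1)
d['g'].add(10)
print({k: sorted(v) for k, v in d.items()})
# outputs {'c': [1, 3], 'g': [10]}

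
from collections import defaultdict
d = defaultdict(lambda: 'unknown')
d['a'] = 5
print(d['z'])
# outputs unknown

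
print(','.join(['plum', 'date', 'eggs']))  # plum,date,eggs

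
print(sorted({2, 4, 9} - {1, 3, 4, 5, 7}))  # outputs [2, 9]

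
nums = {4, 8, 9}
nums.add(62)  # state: {4, 8, 9, 62}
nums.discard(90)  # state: {4, 8, 9, 62}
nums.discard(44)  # {4, 8, 9, 62}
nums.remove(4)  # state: {8, 9, 62}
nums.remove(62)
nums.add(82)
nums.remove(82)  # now {8, 9}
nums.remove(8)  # {9}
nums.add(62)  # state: {9, 62}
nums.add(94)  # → {9, 62, 94}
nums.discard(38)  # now {9, 62, 94}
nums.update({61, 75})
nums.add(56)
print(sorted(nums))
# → [9, 56, 61, 62, 75, 94]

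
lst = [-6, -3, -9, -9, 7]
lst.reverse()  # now [7, -9, -9, -3, -6]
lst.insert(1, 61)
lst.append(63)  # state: [7, 61, -9, -9, -3, -6, 63]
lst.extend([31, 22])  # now [7, 61, -9, -9, -3, -6, 63, 31, 22]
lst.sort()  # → [-9, -9, -6, -3, 7, 22, 31, 61, 63]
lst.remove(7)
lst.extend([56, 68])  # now [-9, -9, -6, -3, 22, 31, 61, 63, 56, 68]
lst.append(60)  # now [-9, -9, -6, -3, 22, 31, 61, 63, 56, 68, 60]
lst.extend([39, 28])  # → [-9, -9, -6, -3, 22, 31, 61, 63, 56, 68, 60, 39, 28]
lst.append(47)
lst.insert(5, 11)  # [-9, -9, -6, -3, 22, 11, 31, 61, 63, 56, 68, 60, 39, 28, 47]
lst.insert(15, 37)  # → [-9, -9, -6, -3, 22, 11, 31, 61, 63, 56, 68, 60, 39, 28, 47, 37]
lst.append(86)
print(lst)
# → [-9, -9, -6, -3, 22, 11, 31, 61, 63, 56, 68, 60, 39, 28, 47, 37, 86]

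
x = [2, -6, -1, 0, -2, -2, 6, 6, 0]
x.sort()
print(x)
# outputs [-6, -2, -2, -1, 0, 0, 2, 6, 6]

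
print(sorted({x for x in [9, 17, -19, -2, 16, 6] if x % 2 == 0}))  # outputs [-2, 6, 16]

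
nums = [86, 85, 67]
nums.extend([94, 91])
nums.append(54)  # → [86, 85, 67, 94, 91, 54]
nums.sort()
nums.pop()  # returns 94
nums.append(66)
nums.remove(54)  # [67, 85, 86, 91, 66]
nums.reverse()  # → [66, 91, 86, 85, 67]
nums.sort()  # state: [66, 67, 85, 86, 91]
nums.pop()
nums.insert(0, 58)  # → [58, 66, 67, 85, 86]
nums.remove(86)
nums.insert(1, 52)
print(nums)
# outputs [58, 52, 66, 67, 85]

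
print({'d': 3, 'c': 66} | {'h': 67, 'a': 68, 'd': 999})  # {'d': 999, 'c': 66, 'h': 67, 'a': 68}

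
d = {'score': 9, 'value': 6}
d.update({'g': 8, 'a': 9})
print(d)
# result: {'score': 9, 'value': 6, 'g': 8, 'a': 9}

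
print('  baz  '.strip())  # baz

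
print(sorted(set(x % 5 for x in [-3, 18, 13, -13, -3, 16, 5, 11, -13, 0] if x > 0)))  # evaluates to [0, 1, 3]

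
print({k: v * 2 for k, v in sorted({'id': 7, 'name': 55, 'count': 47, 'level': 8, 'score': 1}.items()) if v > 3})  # {'count': 94, 'id': 14, 'level': 16, 'name': 110}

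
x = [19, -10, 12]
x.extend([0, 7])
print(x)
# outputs [19, -10, 12, 0, 7]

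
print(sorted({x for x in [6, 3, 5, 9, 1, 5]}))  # [1, 3, 5, 6, 9]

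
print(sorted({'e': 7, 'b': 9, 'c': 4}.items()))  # [('b', 9), ('c', 4), ('e', 7)]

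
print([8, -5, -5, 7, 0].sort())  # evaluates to None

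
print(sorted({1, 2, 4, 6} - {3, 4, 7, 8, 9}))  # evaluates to [1, 2, 6]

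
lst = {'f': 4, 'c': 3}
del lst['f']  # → {'c': 3}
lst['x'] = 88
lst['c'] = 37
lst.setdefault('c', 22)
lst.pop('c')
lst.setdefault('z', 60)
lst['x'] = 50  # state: {'x': 50, 'z': 60}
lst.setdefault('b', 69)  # 69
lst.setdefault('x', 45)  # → 50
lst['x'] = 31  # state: {'x': 31, 'z': 60, 'b': 69}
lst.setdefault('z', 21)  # 60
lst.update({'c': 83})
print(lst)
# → {'x': 31, 'z': 60, 'b': 69, 'c': 83}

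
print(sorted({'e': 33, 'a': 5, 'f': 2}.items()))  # [('a', 5), ('e', 33), ('f', 2)]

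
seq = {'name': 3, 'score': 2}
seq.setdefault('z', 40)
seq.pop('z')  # 40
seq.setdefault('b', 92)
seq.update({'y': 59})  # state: {'name': 3, 'score': 2, 'b': 92, 'y': 59}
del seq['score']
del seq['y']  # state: {'name': 3, 'b': 92}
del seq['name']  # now {'b': 92}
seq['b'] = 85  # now {'b': 85}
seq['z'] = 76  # {'b': 85, 'z': 76}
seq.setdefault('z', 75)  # 76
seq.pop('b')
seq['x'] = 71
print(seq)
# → {'z': 76, 'x': 71}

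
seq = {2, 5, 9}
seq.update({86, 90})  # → {2, 5, 9, 86, 90}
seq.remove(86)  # {2, 5, 9, 90}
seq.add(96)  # {2, 5, 9, 90, 96}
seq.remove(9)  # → {2, 5, 90, 96}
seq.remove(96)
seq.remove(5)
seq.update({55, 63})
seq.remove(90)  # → {2, 55, 63}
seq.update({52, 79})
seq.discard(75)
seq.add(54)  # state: {2, 52, 54, 55, 63, 79}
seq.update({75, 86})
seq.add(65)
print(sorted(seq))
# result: [2, 52, 54, 55, 63, 65, 75, 79, 86]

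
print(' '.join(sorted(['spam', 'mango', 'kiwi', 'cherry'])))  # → cherry kiwi mango spam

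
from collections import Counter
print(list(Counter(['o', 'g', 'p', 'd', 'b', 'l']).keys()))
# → ['o', 'g', 'p', 'd', 'b', 'l']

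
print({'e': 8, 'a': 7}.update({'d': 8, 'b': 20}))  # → None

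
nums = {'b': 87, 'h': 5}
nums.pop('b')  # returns 87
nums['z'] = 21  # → {'h': 5, 'z': 21}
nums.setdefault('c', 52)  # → 52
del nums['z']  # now {'h': 5, 'c': 52}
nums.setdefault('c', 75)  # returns 52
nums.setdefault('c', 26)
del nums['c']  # {'h': 5}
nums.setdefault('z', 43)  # 43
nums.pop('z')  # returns 43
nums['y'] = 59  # {'h': 5, 'y': 59}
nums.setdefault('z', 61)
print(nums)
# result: {'h': 5, 'y': 59, 'z': 61}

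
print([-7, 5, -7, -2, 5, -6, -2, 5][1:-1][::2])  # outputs [5, -2, -6]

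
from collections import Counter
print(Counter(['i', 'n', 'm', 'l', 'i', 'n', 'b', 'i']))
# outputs Counter({'i': 3, 'n': 2, 'm': 1, 'l': 1, 'b': 1})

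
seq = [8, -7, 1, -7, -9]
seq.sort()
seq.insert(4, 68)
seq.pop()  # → 8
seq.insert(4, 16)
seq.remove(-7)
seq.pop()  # 68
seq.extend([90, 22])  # [-9, -7, 1, 16, 90, 22]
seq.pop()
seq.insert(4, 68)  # [-9, -7, 1, 16, 68, 90]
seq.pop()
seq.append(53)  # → [-9, -7, 1, 16, 68, 53]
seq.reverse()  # [53, 68, 16, 1, -7, -9]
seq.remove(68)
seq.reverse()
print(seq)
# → [-9, -7, 1, 16, 53]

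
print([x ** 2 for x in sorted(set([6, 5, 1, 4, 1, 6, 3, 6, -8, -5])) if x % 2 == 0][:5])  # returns [64, 16, 36]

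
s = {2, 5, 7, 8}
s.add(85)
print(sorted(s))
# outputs [2, 5, 7, 8, 85]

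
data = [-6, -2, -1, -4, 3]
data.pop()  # 3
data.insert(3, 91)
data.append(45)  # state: [-6, -2, -1, 91, -4, 45]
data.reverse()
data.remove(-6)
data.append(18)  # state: [45, -4, 91, -1, -2, 18]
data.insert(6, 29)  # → [45, -4, 91, -1, -2, 18, 29]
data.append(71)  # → [45, -4, 91, -1, -2, 18, 29, 71]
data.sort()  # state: [-4, -2, -1, 18, 29, 45, 71, 91]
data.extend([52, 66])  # [-4, -2, -1, 18, 29, 45, 71, 91, 52, 66]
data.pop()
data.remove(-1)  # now [-4, -2, 18, 29, 45, 71, 91, 52]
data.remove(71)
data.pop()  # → 52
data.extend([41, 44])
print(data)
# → [-4, -2, 18, 29, 45, 91, 41, 44]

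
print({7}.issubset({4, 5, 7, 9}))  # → True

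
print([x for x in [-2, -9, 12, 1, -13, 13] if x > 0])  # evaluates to [12, 1, 13]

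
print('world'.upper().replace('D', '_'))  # WORL_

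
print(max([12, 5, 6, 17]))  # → 17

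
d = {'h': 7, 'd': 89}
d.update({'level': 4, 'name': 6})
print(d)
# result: {'h': 7, 'd': 89, 'level': 4, 'name': 6}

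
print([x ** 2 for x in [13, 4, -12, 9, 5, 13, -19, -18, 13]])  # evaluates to [169, 16, 144, 81, 25, 169, 361, 324, 169]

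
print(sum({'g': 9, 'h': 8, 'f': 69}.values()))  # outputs 86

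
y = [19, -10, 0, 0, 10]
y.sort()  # [-10, 0, 0, 10, 19]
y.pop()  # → 19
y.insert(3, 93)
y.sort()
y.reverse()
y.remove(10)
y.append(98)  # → [93, 0, 0, -10, 98]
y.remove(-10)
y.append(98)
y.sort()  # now [0, 0, 93, 98, 98]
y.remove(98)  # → [0, 0, 93, 98]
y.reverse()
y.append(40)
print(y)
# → [98, 93, 0, 0, 40]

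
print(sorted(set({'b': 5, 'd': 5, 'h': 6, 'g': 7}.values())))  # [5, 6, 7]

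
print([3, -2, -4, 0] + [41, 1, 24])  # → [3, -2, -4, 0, 41, 1, 24]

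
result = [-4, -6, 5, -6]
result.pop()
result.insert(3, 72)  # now [-4, -6, 5, 72]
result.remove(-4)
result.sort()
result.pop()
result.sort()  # [-6, 5]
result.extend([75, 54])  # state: [-6, 5, 75, 54]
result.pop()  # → 54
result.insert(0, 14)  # [14, -6, 5, 75]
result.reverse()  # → [75, 5, -6, 14]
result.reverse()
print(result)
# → [14, -6, 5, 75]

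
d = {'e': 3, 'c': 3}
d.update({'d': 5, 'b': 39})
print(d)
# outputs {'e': 3, 'c': 3, 'd': 5, 'b': 39}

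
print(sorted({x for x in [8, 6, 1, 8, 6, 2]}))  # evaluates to [1, 2, 6, 8]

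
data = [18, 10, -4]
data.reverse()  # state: [-4, 10, 18]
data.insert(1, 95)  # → [-4, 95, 10, 18]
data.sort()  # [-4, 10, 18, 95]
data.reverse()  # [95, 18, 10, -4]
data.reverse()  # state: [-4, 10, 18, 95]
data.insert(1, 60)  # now [-4, 60, 10, 18, 95]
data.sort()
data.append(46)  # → [-4, 10, 18, 60, 95, 46]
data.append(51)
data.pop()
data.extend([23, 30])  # [-4, 10, 18, 60, 95, 46, 23, 30]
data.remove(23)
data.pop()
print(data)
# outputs [-4, 10, 18, 60, 95, 46]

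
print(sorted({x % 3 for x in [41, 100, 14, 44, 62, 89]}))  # [1, 2]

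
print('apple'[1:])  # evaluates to pple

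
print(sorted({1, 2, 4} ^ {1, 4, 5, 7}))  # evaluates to [2, 5, 7]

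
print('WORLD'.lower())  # world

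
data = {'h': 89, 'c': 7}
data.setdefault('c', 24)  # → 7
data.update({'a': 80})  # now {'h': 89, 'c': 7, 'a': 80}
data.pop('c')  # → 7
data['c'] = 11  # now {'h': 89, 'a': 80, 'c': 11}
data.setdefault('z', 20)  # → 20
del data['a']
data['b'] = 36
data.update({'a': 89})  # {'h': 89, 'c': 11, 'z': 20, 'b': 36, 'a': 89}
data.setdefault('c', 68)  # 11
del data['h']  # {'c': 11, 'z': 20, 'b': 36, 'a': 89}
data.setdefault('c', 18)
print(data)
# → {'c': 11, 'z': 20, 'b': 36, 'a': 89}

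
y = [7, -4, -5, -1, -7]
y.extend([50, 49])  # [7, -4, -5, -1, -7, 50, 49]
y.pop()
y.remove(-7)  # [7, -4, -5, -1, 50]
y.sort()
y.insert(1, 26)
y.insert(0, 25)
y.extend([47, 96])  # [25, -5, 26, -4, -1, 7, 50, 47, 96]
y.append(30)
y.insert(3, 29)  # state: [25, -5, 26, 29, -4, -1, 7, 50, 47, 96, 30]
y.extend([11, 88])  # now [25, -5, 26, 29, -4, -1, 7, 50, 47, 96, 30, 11, 88]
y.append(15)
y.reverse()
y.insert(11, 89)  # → [15, 88, 11, 30, 96, 47, 50, 7, -1, -4, 29, 89, 26, -5, 25]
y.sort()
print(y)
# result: [-5, -4, -1, 7, 11, 15, 25, 26, 29, 30, 47, 50, 88, 89, 96]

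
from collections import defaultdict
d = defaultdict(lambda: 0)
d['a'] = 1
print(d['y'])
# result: 0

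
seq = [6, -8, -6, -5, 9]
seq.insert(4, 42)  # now [6, -8, -6, -5, 42, 9]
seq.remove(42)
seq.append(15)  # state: [6, -8, -6, -5, 9, 15]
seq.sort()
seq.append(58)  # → [-8, -6, -5, 6, 9, 15, 58]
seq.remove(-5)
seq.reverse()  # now [58, 15, 9, 6, -6, -8]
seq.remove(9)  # [58, 15, 6, -6, -8]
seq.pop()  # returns -8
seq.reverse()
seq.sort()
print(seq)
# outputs [-6, 6, 15, 58]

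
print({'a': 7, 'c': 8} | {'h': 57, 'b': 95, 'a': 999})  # {'a': 999, 'c': 8, 'h': 57, 'b': 95}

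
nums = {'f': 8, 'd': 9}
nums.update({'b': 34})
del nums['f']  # {'d': 9, 'b': 34}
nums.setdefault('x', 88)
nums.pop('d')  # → 9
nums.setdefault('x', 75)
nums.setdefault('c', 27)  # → 27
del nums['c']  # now {'b': 34, 'x': 88}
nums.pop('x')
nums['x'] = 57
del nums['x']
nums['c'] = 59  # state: {'b': 34, 'c': 59}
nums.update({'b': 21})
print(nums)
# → {'b': 21, 'c': 59}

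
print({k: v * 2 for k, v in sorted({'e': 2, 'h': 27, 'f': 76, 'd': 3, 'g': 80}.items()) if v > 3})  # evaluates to {'f': 152, 'g': 160, 'h': 54}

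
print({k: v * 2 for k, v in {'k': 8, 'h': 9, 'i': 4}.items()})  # {'k': 16, 'h': 18, 'i': 8}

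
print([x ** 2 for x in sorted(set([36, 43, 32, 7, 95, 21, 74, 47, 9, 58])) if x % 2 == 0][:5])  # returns [1024, 1296, 3364, 5476]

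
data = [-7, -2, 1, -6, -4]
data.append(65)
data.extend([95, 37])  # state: [-7, -2, 1, -6, -4, 65, 95, 37]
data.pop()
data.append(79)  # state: [-7, -2, 1, -6, -4, 65, 95, 79]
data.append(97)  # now [-7, -2, 1, -6, -4, 65, 95, 79, 97]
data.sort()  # [-7, -6, -4, -2, 1, 65, 79, 95, 97]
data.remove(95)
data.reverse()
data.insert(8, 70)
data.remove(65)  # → [97, 79, 1, -2, -4, -6, -7, 70]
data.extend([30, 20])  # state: [97, 79, 1, -2, -4, -6, -7, 70, 30, 20]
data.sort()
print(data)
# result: [-7, -6, -4, -2, 1, 20, 30, 70, 79, 97]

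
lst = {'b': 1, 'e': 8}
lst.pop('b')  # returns 1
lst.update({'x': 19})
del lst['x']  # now {'e': 8}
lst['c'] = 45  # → {'e': 8, 'c': 45}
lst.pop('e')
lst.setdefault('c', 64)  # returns 45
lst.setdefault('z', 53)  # 53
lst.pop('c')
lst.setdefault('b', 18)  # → 18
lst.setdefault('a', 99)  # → 99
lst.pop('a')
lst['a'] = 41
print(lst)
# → {'z': 53, 'b': 18, 'a': 41}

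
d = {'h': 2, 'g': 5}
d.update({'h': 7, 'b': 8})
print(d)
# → {'h': 7, 'g': 5, 'b': 8}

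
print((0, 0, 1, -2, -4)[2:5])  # (1, -2, -4)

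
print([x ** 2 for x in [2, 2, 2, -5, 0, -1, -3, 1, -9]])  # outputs [4, 4, 4, 25, 0, 1, 9, 1, 81]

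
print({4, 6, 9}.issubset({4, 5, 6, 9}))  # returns True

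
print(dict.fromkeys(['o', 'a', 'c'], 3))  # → {'o': 3, 'a': 3, 'c': 3}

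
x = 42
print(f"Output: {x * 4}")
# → Output: 168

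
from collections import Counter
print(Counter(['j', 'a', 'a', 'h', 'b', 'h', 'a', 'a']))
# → Counter({'a': 4, 'h': 2, 'j': 1, 'b': 1})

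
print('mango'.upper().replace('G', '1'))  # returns MAN1O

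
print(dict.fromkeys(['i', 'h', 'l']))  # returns {'i': None, 'h': None, 'l': None}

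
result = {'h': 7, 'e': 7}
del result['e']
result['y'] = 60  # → {'h': 7, 'y': 60}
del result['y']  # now {'h': 7}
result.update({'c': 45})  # {'h': 7, 'c': 45}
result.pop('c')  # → 45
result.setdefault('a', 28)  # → 28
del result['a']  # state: {'h': 7}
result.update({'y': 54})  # {'h': 7, 'y': 54}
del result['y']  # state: {'h': 7}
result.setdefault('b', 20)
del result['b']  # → {'h': 7}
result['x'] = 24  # {'h': 7, 'x': 24}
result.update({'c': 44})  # {'h': 7, 'x': 24, 'c': 44}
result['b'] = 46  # {'h': 7, 'x': 24, 'c': 44, 'b': 46}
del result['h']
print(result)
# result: {'x': 24, 'c': 44, 'b': 46}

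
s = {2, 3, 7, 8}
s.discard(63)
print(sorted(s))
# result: [2, 3, 7, 8]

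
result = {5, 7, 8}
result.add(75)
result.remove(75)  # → {5, 7, 8}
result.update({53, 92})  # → {5, 7, 8, 53, 92}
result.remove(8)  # {5, 7, 53, 92}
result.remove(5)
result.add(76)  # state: {7, 53, 76, 92}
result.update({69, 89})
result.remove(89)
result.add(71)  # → {7, 53, 69, 71, 76, 92}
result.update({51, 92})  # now {7, 51, 53, 69, 71, 76, 92}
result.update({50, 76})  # {7, 50, 51, 53, 69, 71, 76, 92}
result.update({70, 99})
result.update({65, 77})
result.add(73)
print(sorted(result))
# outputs [7, 50, 51, 53, 65, 69, 70, 71, 73, 76, 77, 92, 99]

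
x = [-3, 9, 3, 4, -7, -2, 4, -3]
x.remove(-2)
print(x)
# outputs [-3, 9, 3, 4, -7, 4, -3]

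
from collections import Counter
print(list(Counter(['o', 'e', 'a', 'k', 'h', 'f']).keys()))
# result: ['o', 'e', 'a', 'k', 'h', 'f']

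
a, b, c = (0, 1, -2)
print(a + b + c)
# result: -1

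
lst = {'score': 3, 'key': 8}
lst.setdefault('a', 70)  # 70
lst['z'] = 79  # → {'score': 3, 'key': 8, 'a': 70, 'z': 79}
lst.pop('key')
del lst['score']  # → {'a': 70, 'z': 79}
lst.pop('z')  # 79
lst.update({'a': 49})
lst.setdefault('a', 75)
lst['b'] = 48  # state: {'a': 49, 'b': 48}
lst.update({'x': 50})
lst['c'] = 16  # {'a': 49, 'b': 48, 'x': 50, 'c': 16}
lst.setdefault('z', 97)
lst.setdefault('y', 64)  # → 64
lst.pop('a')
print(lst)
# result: {'b': 48, 'x': 50, 'c': 16, 'z': 97, 'y': 64}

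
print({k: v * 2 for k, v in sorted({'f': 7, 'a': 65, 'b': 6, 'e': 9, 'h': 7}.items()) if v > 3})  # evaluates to {'a': 130, 'b': 12, 'e': 18, 'f': 14, 'h': 14}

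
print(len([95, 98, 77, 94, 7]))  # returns 5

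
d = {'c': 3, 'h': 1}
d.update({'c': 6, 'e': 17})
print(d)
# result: {'c': 6, 'h': 1, 'e': 17}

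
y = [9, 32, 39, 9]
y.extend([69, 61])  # [9, 32, 39, 9, 69, 61]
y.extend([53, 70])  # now [9, 32, 39, 9, 69, 61, 53, 70]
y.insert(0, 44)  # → [44, 9, 32, 39, 9, 69, 61, 53, 70]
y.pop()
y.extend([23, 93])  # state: [44, 9, 32, 39, 9, 69, 61, 53, 23, 93]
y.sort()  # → [9, 9, 23, 32, 39, 44, 53, 61, 69, 93]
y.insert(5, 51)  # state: [9, 9, 23, 32, 39, 51, 44, 53, 61, 69, 93]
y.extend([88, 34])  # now [9, 9, 23, 32, 39, 51, 44, 53, 61, 69, 93, 88, 34]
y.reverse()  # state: [34, 88, 93, 69, 61, 53, 44, 51, 39, 32, 23, 9, 9]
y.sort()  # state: [9, 9, 23, 32, 34, 39, 44, 51, 53, 61, 69, 88, 93]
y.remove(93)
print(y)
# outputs [9, 9, 23, 32, 34, 39, 44, 51, 53, 61, 69, 88]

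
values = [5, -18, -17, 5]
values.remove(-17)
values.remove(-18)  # [5, 5]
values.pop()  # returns 5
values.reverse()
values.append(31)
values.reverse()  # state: [31, 5]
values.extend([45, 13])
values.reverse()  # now [13, 45, 5, 31]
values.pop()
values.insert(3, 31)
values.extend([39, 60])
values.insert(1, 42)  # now [13, 42, 45, 5, 31, 39, 60]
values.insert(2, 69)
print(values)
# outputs [13, 42, 69, 45, 5, 31, 39, 60]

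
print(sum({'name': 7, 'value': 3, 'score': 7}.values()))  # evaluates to 17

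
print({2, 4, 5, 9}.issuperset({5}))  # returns True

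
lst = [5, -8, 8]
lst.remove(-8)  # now [5, 8]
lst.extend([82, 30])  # [5, 8, 82, 30]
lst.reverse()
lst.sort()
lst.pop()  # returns 82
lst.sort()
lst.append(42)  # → [5, 8, 30, 42]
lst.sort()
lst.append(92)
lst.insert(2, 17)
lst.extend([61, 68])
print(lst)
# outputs [5, 8, 17, 30, 42, 92, 61, 68]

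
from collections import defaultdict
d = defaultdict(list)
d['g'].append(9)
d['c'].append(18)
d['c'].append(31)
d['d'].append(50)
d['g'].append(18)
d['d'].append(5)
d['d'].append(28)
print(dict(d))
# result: {'g': [9, 18], 'c': [18, 31], 'd': [50, 5, 28]}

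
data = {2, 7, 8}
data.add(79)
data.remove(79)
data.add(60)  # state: {2, 7, 8, 60}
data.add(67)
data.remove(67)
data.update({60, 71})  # {2, 7, 8, 60, 71}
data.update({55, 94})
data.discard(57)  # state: {2, 7, 8, 55, 60, 71, 94}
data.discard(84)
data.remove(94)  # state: {2, 7, 8, 55, 60, 71}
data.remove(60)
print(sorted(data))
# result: [2, 7, 8, 55, 71]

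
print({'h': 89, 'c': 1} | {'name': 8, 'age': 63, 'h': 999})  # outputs {'h': 999, 'c': 1, 'name': 8, 'age': 63}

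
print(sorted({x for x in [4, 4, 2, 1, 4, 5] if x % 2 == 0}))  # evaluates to [2, 4]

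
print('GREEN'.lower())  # green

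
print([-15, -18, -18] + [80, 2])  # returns [-15, -18, -18, 80, 2]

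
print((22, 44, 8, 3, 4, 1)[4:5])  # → (4,)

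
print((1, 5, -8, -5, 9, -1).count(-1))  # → 1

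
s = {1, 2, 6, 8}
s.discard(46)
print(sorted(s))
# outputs [1, 2, 6, 8]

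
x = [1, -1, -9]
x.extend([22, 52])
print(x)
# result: [1, -1, -9, 22, 52]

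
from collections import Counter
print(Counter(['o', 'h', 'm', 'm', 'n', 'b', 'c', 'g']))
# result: Counter({'m': 2, 'o': 1, 'h': 1, 'n': 1, 'b': 1, 'c': 1, 'g': 1})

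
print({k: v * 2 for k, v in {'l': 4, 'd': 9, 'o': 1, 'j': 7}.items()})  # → {'l': 8, 'd': 18, 'o': 2, 'j': 14}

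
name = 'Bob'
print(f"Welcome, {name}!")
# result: Welcome, Bob!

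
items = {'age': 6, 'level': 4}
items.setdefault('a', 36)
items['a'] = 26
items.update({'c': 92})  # {'age': 6, 'level': 4, 'a': 26, 'c': 92}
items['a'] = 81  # {'age': 6, 'level': 4, 'a': 81, 'c': 92}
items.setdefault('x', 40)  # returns 40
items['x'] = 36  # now {'age': 6, 'level': 4, 'a': 81, 'c': 92, 'x': 36}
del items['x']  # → {'age': 6, 'level': 4, 'a': 81, 'c': 92}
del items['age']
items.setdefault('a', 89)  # 81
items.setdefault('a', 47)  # 81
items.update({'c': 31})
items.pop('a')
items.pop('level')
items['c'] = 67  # {'c': 67}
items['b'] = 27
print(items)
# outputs {'c': 67, 'b': 27}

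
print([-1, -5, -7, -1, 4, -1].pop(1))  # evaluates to -5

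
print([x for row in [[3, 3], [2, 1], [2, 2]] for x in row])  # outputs [3, 3, 2, 1, 2, 2]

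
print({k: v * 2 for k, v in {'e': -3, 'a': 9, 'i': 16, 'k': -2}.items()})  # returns {'e': -6, 'a': 18, 'i': 32, 'k': -4}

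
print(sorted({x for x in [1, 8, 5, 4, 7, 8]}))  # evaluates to [1, 4, 5, 7, 8]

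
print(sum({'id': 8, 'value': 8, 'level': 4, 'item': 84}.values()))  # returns 104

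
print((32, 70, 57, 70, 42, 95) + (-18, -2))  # (32, 70, 57, 70, 42, 95, -18, -2)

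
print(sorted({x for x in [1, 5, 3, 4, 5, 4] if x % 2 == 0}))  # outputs [4]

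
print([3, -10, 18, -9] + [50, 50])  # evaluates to [3, -10, 18, -9, 50, 50]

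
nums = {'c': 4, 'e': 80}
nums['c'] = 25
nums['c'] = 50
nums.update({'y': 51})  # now {'c': 50, 'e': 80, 'y': 51}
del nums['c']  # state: {'e': 80, 'y': 51}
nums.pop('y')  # 51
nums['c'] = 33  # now {'e': 80, 'c': 33}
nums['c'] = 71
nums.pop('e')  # 80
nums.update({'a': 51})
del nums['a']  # {'c': 71}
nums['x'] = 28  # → {'c': 71, 'x': 28}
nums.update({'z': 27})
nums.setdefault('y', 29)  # 29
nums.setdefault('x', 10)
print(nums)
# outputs {'c': 71, 'x': 28, 'z': 27, 'y': 29}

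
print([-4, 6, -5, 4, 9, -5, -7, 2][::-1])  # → [2, -7, -5, 9, 4, -5, 6, -4]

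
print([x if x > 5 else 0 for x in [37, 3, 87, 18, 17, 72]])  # [37, 0, 87, 18, 17, 72]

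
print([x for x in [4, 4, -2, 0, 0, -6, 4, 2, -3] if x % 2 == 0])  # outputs [4, 4, -2, 0, 0, -6, 4, 2]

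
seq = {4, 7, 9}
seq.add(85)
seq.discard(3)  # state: {4, 7, 9, 85}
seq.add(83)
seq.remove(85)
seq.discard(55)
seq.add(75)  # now {4, 7, 9, 75, 83}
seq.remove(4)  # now {7, 9, 75, 83}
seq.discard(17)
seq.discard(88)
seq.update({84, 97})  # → {7, 9, 75, 83, 84, 97}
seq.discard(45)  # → {7, 9, 75, 83, 84, 97}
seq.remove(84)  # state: {7, 9, 75, 83, 97}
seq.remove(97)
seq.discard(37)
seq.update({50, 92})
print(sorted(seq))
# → [7, 9, 50, 75, 83, 92]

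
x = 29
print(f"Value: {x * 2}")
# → Value: 58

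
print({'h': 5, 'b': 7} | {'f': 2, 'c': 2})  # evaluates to {'h': 5, 'b': 7, 'f': 2, 'c': 2}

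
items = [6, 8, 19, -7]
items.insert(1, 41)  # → [6, 41, 8, 19, -7]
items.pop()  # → -7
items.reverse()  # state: [19, 8, 41, 6]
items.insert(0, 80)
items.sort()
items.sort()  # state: [6, 8, 19, 41, 80]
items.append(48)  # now [6, 8, 19, 41, 80, 48]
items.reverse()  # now [48, 80, 41, 19, 8, 6]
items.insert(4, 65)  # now [48, 80, 41, 19, 65, 8, 6]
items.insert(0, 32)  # [32, 48, 80, 41, 19, 65, 8, 6]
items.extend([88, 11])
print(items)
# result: [32, 48, 80, 41, 19, 65, 8, 6, 88, 11]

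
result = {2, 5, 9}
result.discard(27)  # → {2, 5, 9}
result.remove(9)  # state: {2, 5}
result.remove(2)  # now {5}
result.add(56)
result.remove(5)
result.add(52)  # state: {52, 56}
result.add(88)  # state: {52, 56, 88}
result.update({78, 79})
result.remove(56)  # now {52, 78, 79, 88}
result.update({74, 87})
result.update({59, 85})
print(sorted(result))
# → [52, 59, 74, 78, 79, 85, 87, 88]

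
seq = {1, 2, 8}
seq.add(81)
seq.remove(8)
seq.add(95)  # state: {1, 2, 81, 95}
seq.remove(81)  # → {1, 2, 95}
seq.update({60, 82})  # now {1, 2, 60, 82, 95}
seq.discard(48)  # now {1, 2, 60, 82, 95}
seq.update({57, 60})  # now {1, 2, 57, 60, 82, 95}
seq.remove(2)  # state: {1, 57, 60, 82, 95}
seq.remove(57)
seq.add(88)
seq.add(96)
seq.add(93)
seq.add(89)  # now {1, 60, 82, 88, 89, 93, 95, 96}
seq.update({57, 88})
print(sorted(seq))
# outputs [1, 57, 60, 82, 88, 89, 93, 95, 96]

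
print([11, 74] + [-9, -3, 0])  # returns [11, 74, -9, -3, 0]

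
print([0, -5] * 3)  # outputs [0, -5, 0, -5, 0, -5]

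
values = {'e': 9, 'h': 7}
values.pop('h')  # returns 7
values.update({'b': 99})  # {'e': 9, 'b': 99}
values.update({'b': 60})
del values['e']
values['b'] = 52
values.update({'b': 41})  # {'b': 41}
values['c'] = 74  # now {'b': 41, 'c': 74}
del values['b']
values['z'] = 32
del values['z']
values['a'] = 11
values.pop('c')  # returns 74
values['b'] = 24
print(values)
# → {'a': 11, 'b': 24}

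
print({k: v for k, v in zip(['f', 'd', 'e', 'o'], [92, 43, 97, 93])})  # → {'f': 92, 'd': 43, 'e': 97, 'o': 93}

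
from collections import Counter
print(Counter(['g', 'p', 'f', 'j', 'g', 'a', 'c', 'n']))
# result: Counter({'g': 2, 'p': 1, 'f': 1, 'j': 1, 'a': 1, 'c': 1, 'n': 1})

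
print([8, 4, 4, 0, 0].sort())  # None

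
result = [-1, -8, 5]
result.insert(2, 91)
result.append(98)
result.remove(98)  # [-1, -8, 91, 5]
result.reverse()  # [5, 91, -8, -1]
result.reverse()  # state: [-1, -8, 91, 5]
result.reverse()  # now [5, 91, -8, -1]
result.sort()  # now [-8, -1, 5, 91]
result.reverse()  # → [91, 5, -1, -8]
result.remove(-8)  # [91, 5, -1]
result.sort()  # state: [-1, 5, 91]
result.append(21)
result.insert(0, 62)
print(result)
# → [62, -1, 5, 91, 21]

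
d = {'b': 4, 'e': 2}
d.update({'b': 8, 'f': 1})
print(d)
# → {'b': 8, 'e': 2, 'f': 1}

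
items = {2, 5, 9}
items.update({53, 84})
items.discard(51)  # {2, 5, 9, 53, 84}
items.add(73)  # {2, 5, 9, 53, 73, 84}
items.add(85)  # {2, 5, 9, 53, 73, 84, 85}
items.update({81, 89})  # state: {2, 5, 9, 53, 73, 81, 84, 85, 89}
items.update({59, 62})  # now {2, 5, 9, 53, 59, 62, 73, 81, 84, 85, 89}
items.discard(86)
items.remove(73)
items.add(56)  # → {2, 5, 9, 53, 56, 59, 62, 81, 84, 85, 89}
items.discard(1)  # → {2, 5, 9, 53, 56, 59, 62, 81, 84, 85, 89}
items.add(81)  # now {2, 5, 9, 53, 56, 59, 62, 81, 84, 85, 89}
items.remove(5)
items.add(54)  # {2, 9, 53, 54, 56, 59, 62, 81, 84, 85, 89}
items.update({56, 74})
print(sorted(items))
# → [2, 9, 53, 54, 56, 59, 62, 74, 81, 84, 85, 89]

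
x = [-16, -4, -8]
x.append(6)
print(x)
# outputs [-16, -4, -8, 6]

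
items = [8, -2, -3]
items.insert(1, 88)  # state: [8, 88, -2, -3]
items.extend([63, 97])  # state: [8, 88, -2, -3, 63, 97]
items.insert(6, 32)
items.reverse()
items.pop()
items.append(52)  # [32, 97, 63, -3, -2, 88, 52]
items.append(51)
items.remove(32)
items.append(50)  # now [97, 63, -3, -2, 88, 52, 51, 50]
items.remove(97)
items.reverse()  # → [50, 51, 52, 88, -2, -3, 63]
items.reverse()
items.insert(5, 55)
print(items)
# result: [63, -3, -2, 88, 52, 55, 51, 50]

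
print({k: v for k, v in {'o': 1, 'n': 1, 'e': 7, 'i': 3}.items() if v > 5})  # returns {'e': 7}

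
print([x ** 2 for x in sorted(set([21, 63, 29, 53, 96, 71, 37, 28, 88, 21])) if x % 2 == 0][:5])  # [784, 7744, 9216]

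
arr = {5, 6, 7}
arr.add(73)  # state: {5, 6, 7, 73}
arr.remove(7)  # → {5, 6, 73}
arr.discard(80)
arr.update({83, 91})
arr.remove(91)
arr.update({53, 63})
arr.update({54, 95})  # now {5, 6, 53, 54, 63, 73, 83, 95}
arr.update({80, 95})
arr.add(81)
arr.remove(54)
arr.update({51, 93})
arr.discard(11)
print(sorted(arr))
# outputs [5, 6, 51, 53, 63, 73, 80, 81, 83, 93, 95]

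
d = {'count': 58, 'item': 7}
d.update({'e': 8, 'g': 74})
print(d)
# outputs {'count': 58, 'item': 7, 'e': 8, 'g': 74}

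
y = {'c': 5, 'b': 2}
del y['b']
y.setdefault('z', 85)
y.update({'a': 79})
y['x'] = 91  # {'c': 5, 'z': 85, 'a': 79, 'x': 91}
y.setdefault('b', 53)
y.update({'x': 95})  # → {'c': 5, 'z': 85, 'a': 79, 'x': 95, 'b': 53}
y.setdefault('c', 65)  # 5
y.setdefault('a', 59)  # 79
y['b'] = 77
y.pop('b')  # 77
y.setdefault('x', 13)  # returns 95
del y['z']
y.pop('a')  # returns 79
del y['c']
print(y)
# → {'x': 95}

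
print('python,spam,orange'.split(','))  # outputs ['python', 'spam', 'orange']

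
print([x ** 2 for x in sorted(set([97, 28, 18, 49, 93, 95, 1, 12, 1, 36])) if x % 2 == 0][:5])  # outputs [144, 324, 784, 1296]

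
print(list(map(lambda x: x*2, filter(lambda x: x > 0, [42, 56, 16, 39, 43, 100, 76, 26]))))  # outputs [84, 112, 32, 78, 86, 200, 152, 52]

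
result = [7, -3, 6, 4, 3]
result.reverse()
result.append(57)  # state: [3, 4, 6, -3, 7, 57]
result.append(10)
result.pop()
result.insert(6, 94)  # [3, 4, 6, -3, 7, 57, 94]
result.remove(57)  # [3, 4, 6, -3, 7, 94]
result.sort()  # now [-3, 3, 4, 6, 7, 94]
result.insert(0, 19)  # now [19, -3, 3, 4, 6, 7, 94]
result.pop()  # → 94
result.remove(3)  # [19, -3, 4, 6, 7]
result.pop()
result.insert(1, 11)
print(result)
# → [19, 11, -3, 4, 6]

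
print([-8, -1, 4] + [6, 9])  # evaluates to [-8, -1, 4, 6, 9]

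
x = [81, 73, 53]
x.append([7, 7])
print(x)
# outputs [81, 73, 53, [7, 7]]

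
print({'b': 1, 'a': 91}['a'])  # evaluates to 91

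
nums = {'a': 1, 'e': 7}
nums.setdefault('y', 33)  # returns 33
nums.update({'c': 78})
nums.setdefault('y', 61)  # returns 33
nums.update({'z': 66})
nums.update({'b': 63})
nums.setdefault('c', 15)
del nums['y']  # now {'a': 1, 'e': 7, 'c': 78, 'z': 66, 'b': 63}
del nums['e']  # {'a': 1, 'c': 78, 'z': 66, 'b': 63}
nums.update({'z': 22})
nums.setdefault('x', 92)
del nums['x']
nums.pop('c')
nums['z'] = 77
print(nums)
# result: {'a': 1, 'z': 77, 'b': 63}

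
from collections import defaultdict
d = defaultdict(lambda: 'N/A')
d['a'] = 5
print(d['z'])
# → N/A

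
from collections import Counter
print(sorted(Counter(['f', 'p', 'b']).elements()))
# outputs ['b', 'f', 'p']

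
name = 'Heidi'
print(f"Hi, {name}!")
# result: Hi, Heidi!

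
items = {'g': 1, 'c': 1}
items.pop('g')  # 1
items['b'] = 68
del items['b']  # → {'c': 1}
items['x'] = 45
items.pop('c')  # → 1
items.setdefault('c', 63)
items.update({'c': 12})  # {'x': 45, 'c': 12}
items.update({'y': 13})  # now {'x': 45, 'c': 12, 'y': 13}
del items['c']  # {'x': 45, 'y': 13}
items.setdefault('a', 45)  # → 45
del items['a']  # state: {'x': 45, 'y': 13}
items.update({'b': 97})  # {'x': 45, 'y': 13, 'b': 97}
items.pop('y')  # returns 13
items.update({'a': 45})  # {'x': 45, 'b': 97, 'a': 45}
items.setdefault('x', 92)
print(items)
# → {'x': 45, 'b': 97, 'a': 45}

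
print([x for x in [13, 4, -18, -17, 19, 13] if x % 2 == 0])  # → [4, -18]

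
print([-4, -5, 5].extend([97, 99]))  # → None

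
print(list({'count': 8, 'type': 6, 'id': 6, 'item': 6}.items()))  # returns [('count', 8), ('type', 6), ('id', 6), ('item', 6)]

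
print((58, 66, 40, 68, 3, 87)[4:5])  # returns (3,)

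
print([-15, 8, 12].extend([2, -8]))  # None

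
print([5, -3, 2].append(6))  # None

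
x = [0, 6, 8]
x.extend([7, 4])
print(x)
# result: [0, 6, 8, 7, 4]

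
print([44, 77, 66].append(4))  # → None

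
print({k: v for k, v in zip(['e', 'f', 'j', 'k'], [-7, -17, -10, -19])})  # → {'e': -7, 'f': -17, 'j': -10, 'k': -19}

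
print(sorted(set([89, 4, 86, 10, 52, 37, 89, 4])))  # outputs [4, 10, 37, 52, 86, 89]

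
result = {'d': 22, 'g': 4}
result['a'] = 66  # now {'d': 22, 'g': 4, 'a': 66}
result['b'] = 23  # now {'d': 22, 'g': 4, 'a': 66, 'b': 23}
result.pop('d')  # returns 22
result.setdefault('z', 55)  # 55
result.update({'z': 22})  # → {'g': 4, 'a': 66, 'b': 23, 'z': 22}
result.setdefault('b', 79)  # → 23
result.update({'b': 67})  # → {'g': 4, 'a': 66, 'b': 67, 'z': 22}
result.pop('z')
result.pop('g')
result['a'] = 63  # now {'a': 63, 'b': 67}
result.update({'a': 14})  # {'a': 14, 'b': 67}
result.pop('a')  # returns 14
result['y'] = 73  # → {'b': 67, 'y': 73}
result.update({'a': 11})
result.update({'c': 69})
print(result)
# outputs {'b': 67, 'y': 73, 'a': 11, 'c': 69}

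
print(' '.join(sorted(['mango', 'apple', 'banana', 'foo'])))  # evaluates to apple banana foo mango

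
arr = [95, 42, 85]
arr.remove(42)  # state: [95, 85]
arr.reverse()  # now [85, 95]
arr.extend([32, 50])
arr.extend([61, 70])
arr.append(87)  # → [85, 95, 32, 50, 61, 70, 87]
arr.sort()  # [32, 50, 61, 70, 85, 87, 95]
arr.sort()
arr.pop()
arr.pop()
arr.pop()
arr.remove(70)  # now [32, 50, 61]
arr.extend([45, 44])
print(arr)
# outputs [32, 50, 61, 45, 44]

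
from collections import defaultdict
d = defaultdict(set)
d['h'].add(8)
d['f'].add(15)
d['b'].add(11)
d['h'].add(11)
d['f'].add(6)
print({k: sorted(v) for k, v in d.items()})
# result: {'h': [8, 11], 'f': [6, 15], 'b': [11]}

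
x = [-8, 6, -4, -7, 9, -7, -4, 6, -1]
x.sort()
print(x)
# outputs [-8, -7, -7, -4, -4, -1, 6, 6, 9]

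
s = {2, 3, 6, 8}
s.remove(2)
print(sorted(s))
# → [3, 6, 8]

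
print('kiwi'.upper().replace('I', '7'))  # K7W7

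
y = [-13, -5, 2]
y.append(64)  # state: [-13, -5, 2, 64]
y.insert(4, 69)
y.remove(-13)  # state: [-5, 2, 64, 69]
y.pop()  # 69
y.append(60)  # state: [-5, 2, 64, 60]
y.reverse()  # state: [60, 64, 2, -5]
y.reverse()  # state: [-5, 2, 64, 60]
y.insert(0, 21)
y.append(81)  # [21, -5, 2, 64, 60, 81]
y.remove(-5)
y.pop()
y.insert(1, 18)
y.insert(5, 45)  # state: [21, 18, 2, 64, 60, 45]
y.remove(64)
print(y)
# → [21, 18, 2, 60, 45]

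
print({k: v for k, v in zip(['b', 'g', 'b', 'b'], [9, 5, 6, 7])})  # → {'b': 7, 'g': 5}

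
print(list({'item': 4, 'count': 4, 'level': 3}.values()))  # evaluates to [4, 4, 3]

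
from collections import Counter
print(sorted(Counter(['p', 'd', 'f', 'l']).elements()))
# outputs ['d', 'f', 'l', 'p']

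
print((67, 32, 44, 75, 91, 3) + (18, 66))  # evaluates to (67, 32, 44, 75, 91, 3, 18, 66)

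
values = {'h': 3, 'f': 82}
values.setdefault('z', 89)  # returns 89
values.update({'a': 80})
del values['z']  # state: {'h': 3, 'f': 82, 'a': 80}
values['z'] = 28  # {'h': 3, 'f': 82, 'a': 80, 'z': 28}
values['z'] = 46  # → {'h': 3, 'f': 82, 'a': 80, 'z': 46}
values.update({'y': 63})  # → {'h': 3, 'f': 82, 'a': 80, 'z': 46, 'y': 63}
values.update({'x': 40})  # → {'h': 3, 'f': 82, 'a': 80, 'z': 46, 'y': 63, 'x': 40}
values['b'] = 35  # {'h': 3, 'f': 82, 'a': 80, 'z': 46, 'y': 63, 'x': 40, 'b': 35}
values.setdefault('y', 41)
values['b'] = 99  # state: {'h': 3, 'f': 82, 'a': 80, 'z': 46, 'y': 63, 'x': 40, 'b': 99}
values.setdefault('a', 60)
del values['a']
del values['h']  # {'f': 82, 'z': 46, 'y': 63, 'x': 40, 'b': 99}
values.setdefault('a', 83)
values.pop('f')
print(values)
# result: {'z': 46, 'y': 63, 'x': 40, 'b': 99, 'a': 83}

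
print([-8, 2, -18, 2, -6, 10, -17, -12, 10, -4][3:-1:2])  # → [2, 10, -12]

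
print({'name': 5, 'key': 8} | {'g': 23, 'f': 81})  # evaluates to {'name': 5, 'key': 8, 'g': 23, 'f': 81}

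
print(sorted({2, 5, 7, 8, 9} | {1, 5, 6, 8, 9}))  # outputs [1, 2, 5, 6, 7, 8, 9]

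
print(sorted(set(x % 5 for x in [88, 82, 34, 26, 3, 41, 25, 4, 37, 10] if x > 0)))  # [0, 1, 2, 3, 4]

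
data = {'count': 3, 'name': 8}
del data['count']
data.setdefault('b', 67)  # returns 67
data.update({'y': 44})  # {'name': 8, 'b': 67, 'y': 44}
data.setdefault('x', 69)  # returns 69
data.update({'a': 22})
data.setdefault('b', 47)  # 67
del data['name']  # {'b': 67, 'y': 44, 'x': 69, 'a': 22}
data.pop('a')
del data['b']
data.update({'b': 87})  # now {'y': 44, 'x': 69, 'b': 87}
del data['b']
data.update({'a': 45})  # {'y': 44, 'x': 69, 'a': 45}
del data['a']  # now {'y': 44, 'x': 69}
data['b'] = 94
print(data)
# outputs {'y': 44, 'x': 69, 'b': 94}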